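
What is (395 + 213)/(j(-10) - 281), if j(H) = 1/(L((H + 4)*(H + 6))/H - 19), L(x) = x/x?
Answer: -116128/53681 ≈ -2.1633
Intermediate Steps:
L(x) = 1
j(H) = 1/(-19 + 1/H) (j(H) = 1/(1/H - 19) = 1/(-19 + 1/H))
(395 + 213)/(j(-10) - 281) = (395 + 213)/(-1*(-10)/(-1 + 19*(-10)) - 281) = 608/(-1*(-10)/(-1 - 190) - 281) = 608/(-1*(-10)/(-191) - 281) = 608/(-1*(-10)*(-1/191) - 281) = 608/(-10/191 - 281) = 608/(-53681/191) = 608*(-191/53681) = -116128/53681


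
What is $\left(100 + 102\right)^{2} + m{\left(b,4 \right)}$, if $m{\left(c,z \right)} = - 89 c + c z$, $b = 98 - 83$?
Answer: $39529$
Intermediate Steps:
$b = 15$
$\left(100 + 102\right)^{2} + m{\left(b,4 \right)} = \left(100 + 102\right)^{2} + 15 \left(-89 + 4\right) = 202^{2} + 15 \left(-85\right) = 40804 - 1275 = 39529$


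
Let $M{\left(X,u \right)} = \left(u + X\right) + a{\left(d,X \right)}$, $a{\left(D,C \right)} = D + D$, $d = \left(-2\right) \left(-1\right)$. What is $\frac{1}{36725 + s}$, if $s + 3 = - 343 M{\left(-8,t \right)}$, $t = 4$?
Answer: $\frac{1}{36722} \approx 2.7232 \cdot 10^{-5}$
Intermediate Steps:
$d = 2$
$a{\left(D,C \right)} = 2 D$
$M{\left(X,u \right)} = 4 + X + u$ ($M{\left(X,u \right)} = \left(u + X\right) + 2 \cdot 2 = \left(X + u\right) + 4 = 4 + X + u$)
$s = -3$ ($s = -3 - 343 \left(4 - 8 + 4\right) = -3 - 0 = -3 + 0 = -3$)
$\frac{1}{36725 + s} = \frac{1}{36725 - 3} = \frac{1}{36722}$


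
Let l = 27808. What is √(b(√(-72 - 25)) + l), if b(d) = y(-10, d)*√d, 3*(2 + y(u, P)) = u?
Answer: 4*√(15642 - 3*(-97)^(¼))/3 ≈ 166.72 - 0.035494*I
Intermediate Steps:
y(u, P) = -2 + u/3
b(d) = -16*√d/3 (b(d) = (-2 + (⅓)*(-10))*√d = (-2 - 10/3)*√d = -16*√d/3)
√(b(√(-72 - 25)) + l) = √(-16*(-72 - 25)^(¼)/3 + 27808) = √(-16*(-97)^(¼)/3 + 27808) = √(-16*97^(¼)*√I/3 + 27808) = √(27808 - 16*97^(¼)*√I/3)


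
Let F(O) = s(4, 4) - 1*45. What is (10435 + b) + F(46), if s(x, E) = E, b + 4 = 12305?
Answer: 22695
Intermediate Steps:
b = 12301 (b = -4 + 12305 = 12301)
F(O) = -41 (F(O) = 4 - 1*45 = 4 - 45 = -41)
(10435 + b) + F(46) = (10435 + 12301) - 41 = 22736 - 41 = 22695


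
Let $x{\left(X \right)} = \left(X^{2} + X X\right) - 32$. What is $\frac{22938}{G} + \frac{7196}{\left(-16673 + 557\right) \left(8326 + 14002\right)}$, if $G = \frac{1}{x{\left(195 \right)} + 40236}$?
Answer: $\frac{239889115992403225}{89959512} \approx 2.6666 \cdot 10^{9}$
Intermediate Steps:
$x{\left(X \right)} = -32 + 2 X^{2}$ ($x{\left(X \right)} = \left(X^{2} + X^{2}\right) - 32 = 2 X^{2} - 32 = -32 + 2 X^{2}$)
$G = \frac{1}{116254}$ ($G = \frac{1}{\left(-32 + 2 \cdot 195^{2}\right) + 40236} = \frac{1}{\left(-32 + 2 \cdot 38025\right) + 40236} = \frac{1}{\left(-32 + 76050\right) + 40236} = \frac{1}{76018 + 40236} = \frac{1}{116254} \approx 8.6019 \cdot 10^{-6}$)
$\frac{22938}{G} + \frac{7196}{\left(-16673 + 557\right) \left(8326 + 14002\right)} = 22938 \frac{1}{\frac{1}{116254}} + \frac{7196}{\left(-16673 + 557\right) \left(8326 + 14002\right)} = 22938 \cdot 116254 + \frac{7196}{\left(-16116\right) 22328} = 2666634252 + \frac{7196}{-359838048} = 2666634252 + 7196 \left(- \frac{1}{359838048}\right) = 2666634252 - \frac{1799}{89959512} = \frac{239889115992403225}{89959512}$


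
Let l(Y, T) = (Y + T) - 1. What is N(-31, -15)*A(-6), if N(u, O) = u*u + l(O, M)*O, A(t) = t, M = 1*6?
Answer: -6666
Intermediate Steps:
M = 6
l(Y, T) = -1 + T + Y (l(Y, T) = (T + Y) - 1 = -1 + T + Y)
N(u, O) = u² + O*(5 + O) (N(u, O) = u*u + (-1 + 6 + O)*O = u² + (5 + O)*O = u² + O*(5 + O))
N(-31, -15)*A(-6) = ((-31)² - 15*(5 - 15))*(-6) = (961 - 15*(-10))*(-6) = (961 + 150)*(-6) = 1111*(-6) = -6666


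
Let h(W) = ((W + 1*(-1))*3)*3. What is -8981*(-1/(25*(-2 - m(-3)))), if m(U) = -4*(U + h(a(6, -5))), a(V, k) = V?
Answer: 8981/4150 ≈ 2.1641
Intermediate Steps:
h(W) = -9 + 9*W (h(W) = ((W - 1)*3)*3 = ((-1 + W)*3)*3 = (-3 + 3*W)*3 = -9 + 9*W)
m(U) = -180 - 4*U (m(U) = -4*(U + (-9 + 9*6)) = -4*(U + (-9 + 54)) = -4*(U + 45) = -4*(45 + U) = -180 - 4*U)
-8981*(-1/(25*(-2 - m(-3)))) = -8981*(-1/(25*(-2 - (-180 - 4*(-3))))) = -8981*(-1/(25*(-2 - (-180 + 12)))) = -8981*(-1/(25*(-2 - 1*(-168)))) = -8981*(-1/(25*(-2 + 168))) = -8981/((-25*166)) = -8981/(-4150) = -8981*(-1/4150) = 8981/4150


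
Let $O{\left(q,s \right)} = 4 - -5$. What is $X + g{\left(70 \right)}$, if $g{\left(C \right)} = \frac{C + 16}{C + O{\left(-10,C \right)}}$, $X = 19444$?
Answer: $\frac{1536162}{79} \approx 19445.0$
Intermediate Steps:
$O{\left(q,s \right)} = 9$ ($O{\left(q,s \right)} = 4 + 5 = 9$)
$g{\left(C \right)} = \frac{16 + C}{9 + C}$ ($g{\left(C \right)} = \frac{C + 16}{C + 9} = \frac{16 + C}{9 + C}$)
$X + g{\left(70 \right)} = 19444 + \frac{16 + 70}{9 + 70} = 19444 + \frac{1}{79} \cdot 86 = 19444 + \frac{86}{79} = \frac{1536162}{79}$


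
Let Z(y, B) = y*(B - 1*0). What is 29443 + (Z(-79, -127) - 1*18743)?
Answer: 20733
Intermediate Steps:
Z(y, B) = B*y (Z(y, B) = y*(B + 0) = y*B = B*y)
29443 + (Z(-79, -127) - 1*18743) = 29443 + (-127*(-79) - 1*18743) = 29443 + (10033 - 18743) = 29443 - 8710 = 20733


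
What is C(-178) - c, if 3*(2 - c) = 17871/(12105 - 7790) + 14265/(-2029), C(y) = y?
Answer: -1584355372/8755135 ≈ -180.96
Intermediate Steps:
c = 25941342/8755135 (c = 2 - (17871/(12105 - 7790) + 14265/(-2029))/3 = 2 - (17871/4315 + 14265*(-1/2029))/3 = 2 - (17871*(1/4315) - 14265/2029)/3 = 2 - (17871/4315 - 14265/2029)/3 = 2 - ⅓*(-25293216/8755135) = 2 + 8431072/8755135 = 25941342/8755135 ≈ 2.9630)
C(-178) - c = -178 - 1*25941342/8755135 = -178 - 25941342/8755135 = -1584355372/8755135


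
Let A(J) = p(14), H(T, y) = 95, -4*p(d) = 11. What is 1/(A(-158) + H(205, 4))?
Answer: 4/369 ≈ 0.010840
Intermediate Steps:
p(d) = -11/4 (p(d) = -¼*11 = -11/4)
A(J) = -11/4
1/(A(-158) + H(205, 4)) = 1/(-11/4 + 95) = 1/(369/4) = 4/369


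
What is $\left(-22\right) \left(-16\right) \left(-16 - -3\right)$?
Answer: $-4576$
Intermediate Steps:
$\left(-22\right) \left(-16\right) \left(-16 - -3\right) = 352 \left(-16 + 3\right) = 352 \left(-13\right) = -4576$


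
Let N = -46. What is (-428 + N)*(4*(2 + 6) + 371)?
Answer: -191022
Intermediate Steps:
(-428 + N)*(4*(2 + 6) + 371) = (-428 - 46)*(4*(2 + 6) + 371) = -474*(4*8 + 371) = -474*(32 + 371) = -474*403 = -191022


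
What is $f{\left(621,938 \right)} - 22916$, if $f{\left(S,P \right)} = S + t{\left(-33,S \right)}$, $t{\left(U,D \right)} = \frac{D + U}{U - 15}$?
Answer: $- \frac{89229}{4} \approx -22307.0$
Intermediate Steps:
$t{\left(U,D \right)} = \frac{D + U}{-15 + U}$
$f{\left(S,P \right)} = \frac{11}{16} + \frac{47 S}{48}$ ($f{\left(S,P \right)} = S + \frac{S - 33}{-15 - 33} = S + \frac{-33 + S}{-48} = S - \frac{-33 + S}{48} = S - \left(- \frac{11}{16} + \frac{S}{48}\right) = \frac{11}{16} + \frac{47 S}{48}$)
$f{\left(621,938 \right)} - 22916 = \left(\frac{11}{16} + \frac{47}{48} \cdot 621\right) - 22916 = \left(\frac{11}{16} + \frac{9729}{16}\right) - 22916 = \frac{2435}{4} - 22916 = - \frac{89229}{4}$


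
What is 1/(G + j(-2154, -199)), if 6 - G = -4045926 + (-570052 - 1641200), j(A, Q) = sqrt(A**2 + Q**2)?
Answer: 6257184/39152346930539 - sqrt(4679317)/39152346930539 ≈ 1.5976e-7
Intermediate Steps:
G = 6257184 (G = 6 - (-4045926 + (-570052 - 1641200)) = 6 - (-4045926 - 2211252) = 6 - 1*(-6257178) = 6 + 6257178 = 6257184)
1/(G + j(-2154, -199)) = 1/(6257184 + sqrt((-2154)**2 + (-199)**2)) = 1/(6257184 + sqrt(4639716 + 39601)) = 1/(6257184 + sqrt(4679317))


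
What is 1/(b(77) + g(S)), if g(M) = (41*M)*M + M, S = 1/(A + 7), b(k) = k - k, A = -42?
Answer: 1225/6 ≈ 204.17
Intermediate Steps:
b(k) = 0
S = -1/35 (S = 1/(-42 + 7) = 1/(-35) = -1/35 ≈ -0.028571)
g(M) = M + 41*M² (g(M) = 41*M² + M = M + 41*M²)
1/(b(77) + g(S)) = 1/(0 - (1 + 41*(-1/35))/35) = 1/(0 - (1 - 41/35)/35) = 1/(0 - 1/35*(-6/35)) = 1/(0 + 6/1225) = 1/(6/1225) = 1225/6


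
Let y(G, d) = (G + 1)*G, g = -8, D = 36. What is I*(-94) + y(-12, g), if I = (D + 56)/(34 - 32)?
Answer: -4192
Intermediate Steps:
y(G, d) = G*(1 + G) (y(G, d) = (1 + G)*G = G*(1 + G))
I = 46 (I = (36 + 56)/(34 - 32) = 92/2 = 92*(½) = 46)
I*(-94) + y(-12, g) = 46*(-94) - 12*(1 - 12) = -4324 - 12*(-11) = -4324 + 132 = -4192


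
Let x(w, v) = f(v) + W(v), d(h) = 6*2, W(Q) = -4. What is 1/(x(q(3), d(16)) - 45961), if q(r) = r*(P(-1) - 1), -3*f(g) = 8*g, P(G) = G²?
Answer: -1/45997 ≈ -2.1741e-5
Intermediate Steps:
d(h) = 12
f(g) = -8*g/3
q(r) = 0 (q(r) = r*((-1)² - 1) = r*(1 - 1) = r*0 = 0)
x(w, v) = -4 - 8*v/3 (x(w, v) = -8*v/3 - 4 = -4 - 8*v/3)
1/(x(q(3), d(16)) - 45961) = 1/((-4 - 8/3*12) - 45961) = 1/((-4 - 32) - 45961) = 1/(-36 - 45961) = 1/(-45997) = -1/45997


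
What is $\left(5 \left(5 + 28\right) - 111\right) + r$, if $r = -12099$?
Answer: $-12045$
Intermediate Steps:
$\left(5 \left(5 + 28\right) - 111\right) + r = \left(5 \left(5 + 28\right) - 111\right) - 12099 = \left(5 \cdot 33 - 111\right) - 12099 = \left(165 - 111\right) - 12099 = 54 - 12099 = -12045$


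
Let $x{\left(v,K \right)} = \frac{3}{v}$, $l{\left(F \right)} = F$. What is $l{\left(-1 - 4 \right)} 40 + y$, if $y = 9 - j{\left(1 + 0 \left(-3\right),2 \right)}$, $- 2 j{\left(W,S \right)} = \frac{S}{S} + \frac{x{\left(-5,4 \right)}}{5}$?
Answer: $- \frac{4764}{25} \approx -190.56$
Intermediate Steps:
$j{\left(W,S \right)} = - \frac{11}{25}$ ($j{\left(W,S \right)} = - \frac{\frac{S}{S} + \frac{3 \frac{1}{-5}}{5}}{2} = - \frac{1 + 3 \left(- \frac{1}{5}\right) \frac{1}{5}}{2} = - \frac{1 - \frac{3}{25}}{2} = \left(- \frac{1}{2}\right) \frac{22}{25} = - \frac{11}{25}$)
$y = \frac{236}{25}$ ($y = 9 - - \frac{11}{25} = 9 + \frac{11}{25} = \frac{236}{25} \approx 9.44$)
$l{\left(-1 - 4 \right)} 40 + y = \left(-1 - 4\right) 40 + \frac{236}{25} = \left(-5\right) 40 + \frac{236}{25} = -200 + \frac{236}{25} = - \frac{4764}{25}$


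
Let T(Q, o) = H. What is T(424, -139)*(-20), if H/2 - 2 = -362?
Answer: 14400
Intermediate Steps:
H = -720 (H = 4 + 2*(-362) = 4 - 724 = -720)
T(Q, o) = -720
T(424, -139)*(-20) = -720*(-20) = 14400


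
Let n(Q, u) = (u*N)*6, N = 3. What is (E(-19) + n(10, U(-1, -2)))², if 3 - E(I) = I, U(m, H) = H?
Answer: 196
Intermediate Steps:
E(I) = 3 - I
n(Q, u) = 18*u (n(Q, u) = (u*3)*6 = (3*u)*6 = 18*u)
(E(-19) + n(10, U(-1, -2)))² = ((3 - 1*(-19)) + 18*(-2))² = ((3 + 19) - 36)² = (22 - 36)² = (-14)² = 196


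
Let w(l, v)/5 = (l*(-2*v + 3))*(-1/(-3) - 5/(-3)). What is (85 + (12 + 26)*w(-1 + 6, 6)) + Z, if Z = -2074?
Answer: -19089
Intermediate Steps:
w(l, v) = 10*l*(3 - 2*v) (w(l, v) = 5*((l*(-2*v + 3))*(-1/(-3) - 5/(-3))) = 5*((l*(3 - 2*v))*(-1*(-1/3) - 5*(-1/3))) = 5*((l*(3 - 2*v))*(1/3 + 5/3)) = 5*((l*(3 - 2*v))*2) = 5*(2*l*(3 - 2*v)) = 10*l*(3 - 2*v))
(85 + (12 + 26)*w(-1 + 6, 6)) + Z = (85 + (12 + 26)*(10*(-1 + 6)*(3 - 2*6))) - 2074 = (85 + 38*(10*5*(3 - 12))) - 2074 = (85 + 38*(10*5*(-9))) - 2074 = (85 + 38*(-450)) - 2074 = (85 - 17100) - 2074 = -17015 - 2074 = -19089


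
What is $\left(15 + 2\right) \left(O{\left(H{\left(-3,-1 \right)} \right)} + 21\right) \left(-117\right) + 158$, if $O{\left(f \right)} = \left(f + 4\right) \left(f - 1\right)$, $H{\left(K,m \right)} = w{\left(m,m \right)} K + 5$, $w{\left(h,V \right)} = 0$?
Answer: $-113215$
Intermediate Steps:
$H{\left(K,m \right)} = 5$ ($H{\left(K,m \right)} = 0 K + 5 = 0 + 5 = 5$)
$O{\left(f \right)} = \left(-1 + f\right) \left(4 + f\right)$ ($O{\left(f \right)} = \left(4 + f\right) \left(-1 + f\right) = \left(-1 + f\right) \left(4 + f\right)$)
$\left(15 + 2\right) \left(O{\left(H{\left(-3,-1 \right)} \right)} + 21\right) \left(-117\right) + 158 = \left(15 + 2\right) \left(\left(-4 + 5^{2} + 3 \cdot 5\right) + 21\right) \left(-117\right) + 158 = 17 \left(\left(-4 + 25 + 15\right) + 21\right) \left(-117\right) + 158 = 17 \left(36 + 21\right) \left(-117\right) + 158 = 17 \cdot 57 \left(-117\right) + 158 = 969 \left(-117\right) + 158 = -113373 + 158 = -113215$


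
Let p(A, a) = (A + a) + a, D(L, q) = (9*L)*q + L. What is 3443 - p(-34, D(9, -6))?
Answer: 4431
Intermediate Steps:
D(L, q) = L + 9*L*q (D(L, q) = 9*L*q + L = L + 9*L*q)
p(A, a) = A + 2*a
3443 - p(-34, D(9, -6)) = 3443 - (-34 + 2*(9*(1 + 9*(-6)))) = 3443 - (-34 + 2*(9*(1 - 54))) = 3443 - (-34 + 2*(9*(-53))) = 3443 - (-34 + 2*(-477)) = 3443 - (-34 - 954) = 3443 - 1*(-988) = 3443 + 988 = 4431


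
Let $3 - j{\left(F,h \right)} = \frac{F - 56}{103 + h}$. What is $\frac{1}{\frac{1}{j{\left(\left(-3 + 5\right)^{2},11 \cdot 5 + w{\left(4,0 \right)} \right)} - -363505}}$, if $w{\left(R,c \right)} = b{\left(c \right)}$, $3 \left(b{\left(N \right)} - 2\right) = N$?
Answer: $\frac{14540333}{40} \approx 3.6351 \cdot 10^{5}$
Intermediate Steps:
$b{\left(N \right)} = 2 + \frac{N}{3}$
$w{\left(R,c \right)} = 2 + \frac{c}{3}$
$j{\left(F,h \right)} = 3 - \frac{-56 + F}{103 + h}$ ($j{\left(F,h \right)} = 3 - \frac{F - 56}{103 + h} = 3 - \frac{-56 + F}{103 + h}$)
$\frac{1}{\frac{1}{j{\left(\left(-3 + 5\right)^{2},11 \cdot 5 + w{\left(4,0 \right)} \right)} - -363505}} = \frac{1}{\frac{1}{\frac{365 - \left(-3 + 5\right)^{2} + 3 \left(11 \cdot 5 + \left(2 + \frac{1}{3} \cdot 0\right)\right)}{103 + \left(11 \cdot 5 + \left(2 + \frac{1}{3} \cdot 0\right)\right)} - -363505}} = \frac{1}{\frac{1}{\frac{365 - 2^{2} + 3 \left(55 + \left(2 + 0\right)\right)}{103 + \left(55 + \left(2 + 0\right)\right)} + 363505}} = \frac{1}{\frac{1}{\frac{365 - 4 + 3 \left(55 + 2\right)}{103 + \left(55 + 2\right)} + 363505}} = \frac{1}{\frac{1}{\frac{365 - 4 + 3 \cdot 57}{103 + 57} + 363505}} = \frac{1}{\frac{1}{\frac{365 - 4 + 171}{160} + 363505}} = \frac{1}{\frac{1}{\frac{1}{160} \cdot 532 + 363505}} = \frac{1}{\frac{1}{\frac{133}{40} + 363505}} = \frac{1}{\frac{1}{\frac{14540333}{40}}} = \frac{1}{\frac{40}{14540333}} = \frac{14540333}{40}$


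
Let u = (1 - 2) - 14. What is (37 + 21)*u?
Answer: -870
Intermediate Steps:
u = -15 (u = -1 - 14 = -15)
(37 + 21)*u = (37 + 21)*(-15) = 58*(-15) = -870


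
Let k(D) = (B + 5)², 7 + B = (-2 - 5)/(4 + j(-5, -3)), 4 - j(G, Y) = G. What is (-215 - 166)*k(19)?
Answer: -414909/169 ≈ -2455.1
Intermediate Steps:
j(G, Y) = 4 - G
B = -98/13 (B = -7 + (-2 - 5)/(4 + (4 - 1*(-5))) = -7 - 7/(4 + (4 + 5)) = -7 - 7/(4 + 9) = -7 - 7/13 = -98/13 ≈ -7.5385)
k(D) = 1089/169 (k(D) = (-98/13 + 5)² = (-33/13)² = 1089/169)
(-215 - 166)*k(19) = (-215 - 166)*(1089/169) = -381*1089/169 = -414909/169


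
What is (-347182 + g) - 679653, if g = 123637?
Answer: -903198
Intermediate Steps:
(-347182 + g) - 679653 = (-347182 + 123637) - 679653 = -223545 - 679653 = -903198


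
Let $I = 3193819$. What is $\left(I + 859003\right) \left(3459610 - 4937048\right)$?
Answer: $-5987793230036$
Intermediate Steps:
$\left(I + 859003\right) \left(3459610 - 4937048\right) = \left(3193819 + 859003\right) \left(3459610 - 4937048\right) = 4052822 \left(-1477438\right) = -5987793230036$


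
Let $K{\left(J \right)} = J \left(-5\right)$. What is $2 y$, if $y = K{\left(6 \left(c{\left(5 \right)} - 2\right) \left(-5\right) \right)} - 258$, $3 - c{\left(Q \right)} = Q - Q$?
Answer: $-216$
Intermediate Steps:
$c{\left(Q \right)} = 3$ ($c{\left(Q \right)} = 3 - \left(Q - Q\right) = 3 - 0 = 3 + 0 = 3$)
$K{\left(J \right)} = - 5 J$
$y = -108$ ($y = - 5 \cdot 6 \left(3 - 2\right) \left(-5\right) - 258 = - 5 \cdot 6 \cdot 1 \left(-5\right) - 258 = - 5 \cdot 6 \left(-5\right) - 258 = \left(-5\right) \left(-30\right) - 258 = 150 - 258 = -108$)
$2 y = 2 \left(-108\right) = -216$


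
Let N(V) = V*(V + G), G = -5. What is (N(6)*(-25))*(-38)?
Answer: 5700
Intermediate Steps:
N(V) = V*(-5 + V) (N(V) = V*(V - 5) = V*(-5 + V))
(N(6)*(-25))*(-38) = ((6*(-5 + 6))*(-25))*(-38) = ((6*1)*(-25))*(-38) = (6*(-25))*(-38) = -150*(-38) = 5700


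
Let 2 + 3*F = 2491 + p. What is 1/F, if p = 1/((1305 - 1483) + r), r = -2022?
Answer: 6600/5475799 ≈ 0.0012053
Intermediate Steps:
p = -1/2200 (p = 1/((1305 - 1483) - 2022) = 1/(-178 - 2022) = 1/(-2200) = -1/2200 ≈ -0.00045455)
F = 5475799/6600 (F = -⅔ + (2491 - 1/2200)/3 = -⅔ + (⅓)*(5480199/2200) = -⅔ + 1826733/2200 = 5475799/6600 ≈ 829.67)
1/F = 1/(5475799/6600) = 6600/5475799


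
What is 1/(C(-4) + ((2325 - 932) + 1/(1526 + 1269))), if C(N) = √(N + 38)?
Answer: 5441076810/7579289138623 - 7812025*√34/15158578277246 ≈ 0.00071488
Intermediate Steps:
C(N) = √(38 + N)
1/(C(-4) + ((2325 - 932) + 1/(1526 + 1269))) = 1/(√(38 - 4) + ((2325 - 932) + 1/(1526 + 1269))) = 1/(√34 + (1393 + 1/2795)) = 1/(√34 + 3893436/2795) = 1/(3893436/2795 + √34)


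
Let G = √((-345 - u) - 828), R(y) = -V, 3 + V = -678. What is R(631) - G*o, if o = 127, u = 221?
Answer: 681 - 127*I*√1394 ≈ 681.0 - 4741.7*I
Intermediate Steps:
V = -681 (V = -3 - 678 = -681)
R(y) = 681 (R(y) = -1*(-681) = 681)
G = I*√1394 (G = √((-345 - 1*221) - 828) = √((-345 - 221) - 828) = √(-566 - 828) = √(-1394) = I*√1394 ≈ 37.336*I)
R(631) - G*o = 681 - I*√1394*127 = 681 - 127*I*√1394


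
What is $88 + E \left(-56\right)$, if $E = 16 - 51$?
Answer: $2048$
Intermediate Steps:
$E = -35$
$88 + E \left(-56\right) = 88 - -1960 = 88 + 1960 = 2048$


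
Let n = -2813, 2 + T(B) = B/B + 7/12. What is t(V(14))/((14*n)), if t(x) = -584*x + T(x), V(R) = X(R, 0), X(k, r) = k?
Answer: 98117/472584 ≈ 0.20762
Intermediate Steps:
V(R) = R
T(B) = -5/12 (T(B) = -2 + (B/B + 7/12) = -2 + (1 + 7*(1/12)) = -2 + (1 + 7/12) = -2 + 19/12 = -5/12)
t(x) = -5/12 - 584*x (t(x) = -584*x - 5/12 = -5/12 - 584*x)
t(V(14))/((14*n)) = (-5/12 - 584*14)/((14*(-2813))) = (-5/12 - 8176)/(-39382) = -98117/12*(-1/39382) = 98117/472584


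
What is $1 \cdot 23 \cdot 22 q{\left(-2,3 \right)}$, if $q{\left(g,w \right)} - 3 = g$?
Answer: $506$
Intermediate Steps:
$q{\left(g,w \right)} = 3 + g$
$1 \cdot 23 \cdot 22 q{\left(-2,3 \right)} = 1 \cdot 23 \cdot 22 \left(3 - 2\right) = 23 \cdot 22 \cdot 1 = 506 \cdot 1 = 506$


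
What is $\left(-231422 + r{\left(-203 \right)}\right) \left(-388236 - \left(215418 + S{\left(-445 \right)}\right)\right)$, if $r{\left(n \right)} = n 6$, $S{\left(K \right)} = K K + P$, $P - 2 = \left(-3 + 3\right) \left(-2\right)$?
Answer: $186503067840$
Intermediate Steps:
$P = 2$ ($P = 2 + \left(-3 + 3\right) \left(-2\right) = 2 + 0 \left(-2\right) = 2 + 0 = 2$)
$S{\left(K \right)} = 2 + K^{2}$ ($S{\left(K \right)} = K K + 2 = K^{2} + 2 = 2 + K^{2}$)
$r{\left(n \right)} = 6 n$
$\left(-231422 + r{\left(-203 \right)}\right) \left(-388236 - \left(215418 + S{\left(-445 \right)}\right)\right) = \left(-231422 + 6 \left(-203\right)\right) \left(-388236 - 413445\right) = \left(-231422 - 1218\right) \left(-388236 - 413445\right) = - 232640 \left(-388236 - 413445\right) = \left(-232640\right) \left(-801681\right) = 186503067840$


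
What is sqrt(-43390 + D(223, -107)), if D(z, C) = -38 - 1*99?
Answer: I*sqrt(43527) ≈ 208.63*I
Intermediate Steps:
D(z, C) = -137 (D(z, C) = -38 - 99 = -137)
sqrt(-43390 + D(223, -107)) = sqrt(-43390 - 137) = sqrt(-43527) = I*sqrt(43527)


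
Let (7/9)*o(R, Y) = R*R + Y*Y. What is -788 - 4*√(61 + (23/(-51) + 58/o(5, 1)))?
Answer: -788 - 172*√14807/663 ≈ -819.57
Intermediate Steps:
o(R, Y) = 9*R²/7 + 9*Y²/7 (o(R, Y) = 9*(R*R + Y*Y)/7 = 9*(R² + Y²)/7 = 9*R²/7 + 9*Y²/7)
-788 - 4*√(61 + (23/(-51) + 58/o(5, 1))) = -788 - 4*√(61 + (23/(-51) + 58/((9/7)*5² + (9/7)*1²))) = -788 - 4*√(61 + (23*(-1/51) + 58/((9/7)*25 + (9/7)*1))) = -788 - 4*√(61 + (-23/51 + 58/(225/7 + 9/7))) = -788 - 4*√(61 + (-23/51 + 58/(234/7))) = -788 - 4*√(61 + (-23/51 + 58*(7/234))) = -788 - 4*√(61 + (-23/51 + 203/117)) = -788 - 4*√(61 + 2554/1989) = -788 - 4*√(123883/1989) = -788 - 4*43*√14807/663 = -788 - 172*√14807/663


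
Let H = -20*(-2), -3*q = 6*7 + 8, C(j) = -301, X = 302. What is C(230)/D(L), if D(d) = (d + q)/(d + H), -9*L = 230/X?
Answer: 3265549/4553 ≈ 717.23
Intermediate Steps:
L = -115/1359 (L = -230/(9*302) = -⅑*115/151 = -115/1359 ≈ -0.084621)
q = -50/3 (q = -(6*7 + 8)/3 = -(42 + 8)/3 = -⅓*50 = -50/3 ≈ -16.667)
H = 40
D(d) = (-50/3 + d)/(40 + d) (D(d) = (d - 50/3)/(d + 40) = (-50/3 + d)/(40 + d))
C(230)/D(L) = -301*(40 - 115/1359)/(-50/3 - 115/1359) = -301/(-22765/1359/(54245/1359)) = -301/((1359/54245)*(-22765/1359)) = -301/(-4553/10849) = -301*(-10849/4553) = 3265549/4553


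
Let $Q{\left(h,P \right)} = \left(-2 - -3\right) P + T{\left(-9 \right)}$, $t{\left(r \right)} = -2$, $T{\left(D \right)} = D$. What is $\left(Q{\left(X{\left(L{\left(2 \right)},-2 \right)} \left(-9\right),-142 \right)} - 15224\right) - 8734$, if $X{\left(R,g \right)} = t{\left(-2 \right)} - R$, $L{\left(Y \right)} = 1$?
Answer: $-24109$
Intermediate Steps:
$X{\left(R,g \right)} = -2 - R$
$Q{\left(h,P \right)} = -9 + P$ ($Q{\left(h,P \right)} = \left(-2 - -3\right) P - 9 = \left(-2 + 3\right) P - 9 = 1 P - 9 = P - 9 = -9 + P$)
$\left(Q{\left(X{\left(L{\left(2 \right)},-2 \right)} \left(-9\right),-142 \right)} - 15224\right) - 8734 = \left(\left(-9 - 142\right) - 15224\right) - 8734 = \left(-151 - 15224\right) - 8734 = -15375 - 8734 = -24109$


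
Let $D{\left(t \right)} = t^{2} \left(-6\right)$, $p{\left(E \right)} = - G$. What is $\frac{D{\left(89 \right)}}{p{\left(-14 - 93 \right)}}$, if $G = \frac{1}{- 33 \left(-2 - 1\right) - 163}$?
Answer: $-3041664$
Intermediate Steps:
$G = - \frac{1}{64}$ ($G = \frac{1}{\left(-33\right) \left(-3\right) - 163} = \frac{1}{99 - 163} = \frac{1}{-64} = - \frac{1}{64} \approx -0.015625$)
$p{\left(E \right)} = \frac{1}{64}$ ($p{\left(E \right)} = \left(-1\right) \left(- \frac{1}{64}\right) = \frac{1}{64}$)
$D{\left(t \right)} = - 6 t^{2}$
$\frac{D{\left(89 \right)}}{p{\left(-14 - 93 \right)}} = - 6 \cdot 89^{2} \frac{1}{\frac{1}{64}} = \left(-6\right) 7921 \cdot 64 = \left(-47526\right) 64 = -3041664$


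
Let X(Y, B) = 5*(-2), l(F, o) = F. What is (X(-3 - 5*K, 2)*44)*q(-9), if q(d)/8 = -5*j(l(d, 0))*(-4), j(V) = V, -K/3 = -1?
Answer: 633600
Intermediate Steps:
K = 3 (K = -3*(-1) = 3)
X(Y, B) = -10
q(d) = 160*d (q(d) = 8*(-5*d*(-4)) = 8*(20*d) = 160*d)
(X(-3 - 5*K, 2)*44)*q(-9) = (-10*44)*(160*(-9)) = -440*(-1440) = 633600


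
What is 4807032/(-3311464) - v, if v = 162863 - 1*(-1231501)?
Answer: -577173874491/413933 ≈ -1.3944e+6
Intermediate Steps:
v = 1394364 (v = 162863 + 1231501 = 1394364)
4807032/(-3311464) - v = 4807032/(-3311464) - 1*1394364 = 4807032*(-1/3311464) - 1394364 = -600879/413933 - 1394364 = -577173874491/413933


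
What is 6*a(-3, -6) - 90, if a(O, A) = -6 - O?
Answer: -108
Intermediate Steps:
6*a(-3, -6) - 90 = 6*(-6 - 1*(-3)) - 90 = 6*(-6 + 3) - 90 = 6*(-3) - 90 = -18 - 90 = -108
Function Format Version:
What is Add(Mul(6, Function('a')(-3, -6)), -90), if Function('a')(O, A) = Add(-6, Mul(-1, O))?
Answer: -108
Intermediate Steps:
Add(Mul(6, Function('a')(-3, -6)), -90) = Add(Mul(6, Add(-6, Mul(-1, -3))), -90) = Add(Mul(6, Add(-6, 3)), -90) = Add(Mul(6, -3), -90) = Add(-18, -90) = -108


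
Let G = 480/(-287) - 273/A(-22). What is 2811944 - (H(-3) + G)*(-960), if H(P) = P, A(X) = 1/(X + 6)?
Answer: 2009211928/287 ≈ 7.0007e+6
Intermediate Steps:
A(X) = 1/(6 + X)
G = 1253136/287 (G = 480/(-287) - 273/(1/(6 - 22)) = 480*(-1/287) - 273/(1/(-16)) = -480/287 - 273/(-1/16) = -480/287 - 273*(-16) = -480/287 + 4368 = 1253136/287 ≈ 4366.3)
2811944 - (H(-3) + G)*(-960) = 2811944 - (-3 + 1253136/287)*(-960) = 2811944 - 1252275*(-960)/287 = 2811944 - 1*(-1202184000/287) = 2811944 + 1202184000/287 = 2009211928/287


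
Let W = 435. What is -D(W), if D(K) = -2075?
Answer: 2075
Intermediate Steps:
-D(W) = -1*(-2075) = 2075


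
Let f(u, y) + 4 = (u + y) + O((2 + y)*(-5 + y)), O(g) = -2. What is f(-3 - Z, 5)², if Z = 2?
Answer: 36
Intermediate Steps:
f(u, y) = -6 + u + y (f(u, y) = -4 + ((u + y) - 2) = -4 + (-2 + u + y) = -6 + u + y)
f(-3 - Z, 5)² = (-6 + (-3 - 1*2) + 5)² = (-6 + (-3 - 2) + 5)² = (-6 - 5 + 5)² = (-6)² = 36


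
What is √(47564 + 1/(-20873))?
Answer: √20722784762883/20873 ≈ 218.09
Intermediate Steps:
√(47564 + 1/(-20873)) = √(47564 - 1/20873) = √(992803371/20873) = √20722784762883/20873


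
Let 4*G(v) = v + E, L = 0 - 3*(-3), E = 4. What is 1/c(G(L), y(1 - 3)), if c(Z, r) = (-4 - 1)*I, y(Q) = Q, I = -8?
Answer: 1/40 ≈ 0.025000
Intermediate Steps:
L = 9 (L = 0 + 9 = 9)
G(v) = 1 + v/4 (G(v) = (v + 4)/4 = (4 + v)/4 = 1 + v/4)
c(Z, r) = 40 (c(Z, r) = (-4 - 1)*(-8) = -5*(-8) = 40)
1/c(G(L), y(1 - 3)) = 1/40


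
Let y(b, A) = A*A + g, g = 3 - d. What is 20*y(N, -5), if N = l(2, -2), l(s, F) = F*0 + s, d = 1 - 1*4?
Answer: 620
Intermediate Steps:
d = -3 (d = 1 - 4 = -3)
l(s, F) = s (l(s, F) = 0 + s = s)
N = 2
g = 6 (g = 3 - 1*(-3) = 3 + 3 = 6)
y(b, A) = 6 + A**2 (y(b, A) = A*A + 6 = A**2 + 6 = 6 + A**2)
20*y(N, -5) = 20*(6 + (-5)**2) = 20*(6 + 25) = 20*31 = 620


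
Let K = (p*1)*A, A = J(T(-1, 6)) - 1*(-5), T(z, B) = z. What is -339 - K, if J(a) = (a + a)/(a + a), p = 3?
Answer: -357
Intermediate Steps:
J(a) = 1 (J(a) = (2*a)/((2*a)) = (2*a)*(1/(2*a)) = 1)
A = 6 (A = 1 - 1*(-5) = 1 + 5 = 6)
K = 18 (K = (3*1)*6 = 3*6 = 18)
-339 - K = -339 - 1*18 = -339 - 18 = -357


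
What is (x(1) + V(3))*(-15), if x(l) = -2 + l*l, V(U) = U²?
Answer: -120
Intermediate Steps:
x(l) = -2 + l²
(x(1) + V(3))*(-15) = ((-2 + 1²) + 3²)*(-15) = ((-2 + 1) + 9)*(-15) = (-1 + 9)*(-15) = 8*(-15) = -120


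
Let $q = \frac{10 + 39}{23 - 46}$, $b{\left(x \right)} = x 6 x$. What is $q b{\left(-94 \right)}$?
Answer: $- \frac{2597784}{23} \approx -1.1295 \cdot 10^{5}$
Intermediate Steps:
$b{\left(x \right)} = 6 x^{2}$ ($b{\left(x \right)} = 6 x x = 6 x^{2}$)
$q = - \frac{49}{23}$ ($q = \frac{49}{-23} = 49 \left(- \frac{1}{23}\right) = - \frac{49}{23} \approx -2.1304$)
$q b{\left(-94 \right)} = - \frac{49 \cdot 6 \left(-94\right)^{2}}{23} = - \frac{49 \cdot 6 \cdot 8836}{23} = \left(- \frac{49}{23}\right) 53016 = - \frac{2597784}{23}$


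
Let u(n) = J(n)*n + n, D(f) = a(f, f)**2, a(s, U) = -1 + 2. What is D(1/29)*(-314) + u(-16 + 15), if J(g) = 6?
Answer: -321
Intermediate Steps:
a(s, U) = 1
D(f) = 1 (D(f) = 1**2 = 1)
u(n) = 7*n (u(n) = 6*n + n = 7*n)
D(1/29)*(-314) + u(-16 + 15) = 1*(-314) + 7*(-16 + 15) = -314 + 7*(-1) = -314 - 7 = -321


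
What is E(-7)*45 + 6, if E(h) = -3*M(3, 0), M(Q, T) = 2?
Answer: -264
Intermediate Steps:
E(h) = -6 (E(h) = -3*2 = -6)
E(-7)*45 + 6 = -6*45 + 6 = -270 + 6 = -264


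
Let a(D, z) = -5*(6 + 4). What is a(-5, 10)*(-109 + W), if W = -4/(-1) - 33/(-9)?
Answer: 15200/3 ≈ 5066.7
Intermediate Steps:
a(D, z) = -50 (a(D, z) = -5*10 = -50)
W = 23/3 (W = -4*(-1) - 33*(-1/9) = 4 + 11/3 = 23/3 ≈ 7.6667)
a(-5, 10)*(-109 + W) = -50*(-109 + 23/3) = -50*(-304/3) = 15200/3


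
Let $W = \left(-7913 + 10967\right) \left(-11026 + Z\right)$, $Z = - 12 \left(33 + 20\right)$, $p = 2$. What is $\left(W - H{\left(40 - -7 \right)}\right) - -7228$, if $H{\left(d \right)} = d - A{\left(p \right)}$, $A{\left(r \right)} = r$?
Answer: $-35608565$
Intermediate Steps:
$Z = -636$ ($Z = \left(-12\right) 53 = -636$)
$W = -35615748$ ($W = \left(-7913 + 10967\right) \left(-11026 - 636\right) = 3054 \left(-11662\right) = -35615748$)
$H{\left(d \right)} = -2 + d$ ($H{\left(d \right)} = d - 2 = -2 + d$)
$\left(W - H{\left(40 - -7 \right)}\right) - -7228 = \left(-35615748 - \left(-2 + \left(40 - -7\right)\right)\right) - -7228 = \left(-35615748 - \left(-2 + \left(40 + 7\right)\right)\right) + 7228 = \left(-35615748 - \left(-2 + 47\right)\right) + 7228 = \left(-35615748 - 45\right) + 7228 = -35615793 + 7228 = -35608565$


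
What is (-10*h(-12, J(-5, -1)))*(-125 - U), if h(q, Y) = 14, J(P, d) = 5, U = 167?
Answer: 40880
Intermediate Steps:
(-10*h(-12, J(-5, -1)))*(-125 - U) = (-10*14)*(-125 - 1*167) = -140*(-125 - 167) = -140*(-292) = 40880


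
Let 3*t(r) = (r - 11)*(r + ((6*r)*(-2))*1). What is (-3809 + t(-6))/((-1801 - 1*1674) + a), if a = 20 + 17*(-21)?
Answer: 4183/3812 ≈ 1.0973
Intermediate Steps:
a = -337 (a = 20 - 357 = -337)
t(r) = -11*r*(-11 + r)/3 (t(r) = ((r - 11)*(r + ((6*r)*(-2))*1))/3 = ((-11 + r)*(r - 12*r*1))/3 = ((-11 + r)*(r - 12*r))/3 = ((-11 + r)*(-11*r))/3 = (-11*r*(-11 + r))/3 = -11*r*(-11 + r)/3)
(-3809 + t(-6))/((-1801 - 1*1674) + a) = (-3809 + (11/3)*(-6)*(11 - 1*(-6)))/((-1801 - 1*1674) - 337) = (-3809 + (11/3)*(-6)*(11 + 6))/((-1801 - 1674) - 337) = (-3809 + (11/3)*(-6)*17)/(-3475 - 337) = (-3809 - 374)/(-3812) = -4183*(-1/3812) = 4183/3812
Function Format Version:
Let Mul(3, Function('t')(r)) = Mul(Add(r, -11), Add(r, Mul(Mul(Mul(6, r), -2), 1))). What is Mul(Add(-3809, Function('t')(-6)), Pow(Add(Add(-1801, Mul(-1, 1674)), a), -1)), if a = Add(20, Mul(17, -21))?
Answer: Rational(4183, 3812) ≈ 1.0973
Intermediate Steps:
a = -337 (a = Add(20, -357) = -337)
Function('t')(r) = Mul(Rational(-11, 3), r, Add(-11, r)) (Function('t')(r) = Mul(Rational(1, 3), Mul(Add(r, -11), Add(r, Mul(Mul(Mul(6, r), -2), 1)))) = Mul(Rational(1, 3), Mul(Add(-11, r), Add(r, Mul(Mul(-12, r), 1)))) = Mul(Rational(1, 3), Mul(Add(-11, r), Add(r, Mul(-12, r)))) = Mul(Rational(1, 3), Mul(Add(-11, r), Mul(-11, r))) = Mul(Rational(1, 3), Mul(-11, r, Add(-11, r))) = Mul(Rational(-11, 3), r, Add(-11, r)))
Mul(Add(-3809, Function('t')(-6)), Pow(Add(Add(-1801, Mul(-1, 1674)), a), -1)) = Mul(Add(-3809, Mul(Rational(11, 3), -6, Add(11, Mul(-1, -6)))), Pow(Add(Add(-1801, Mul(-1, 1674)), -337), -1)) = Mul(Add(-3809, Mul(Rational(11, 3), -6, Add(11, 6))), Pow(Add(Add(-1801, -1674), -337), -1)) = Mul(Add(-3809, Mul(Rational(11, 3), -6, 17)), Pow(Add(-3475, -337), -1)) = Mul(Add(-3809, -374), Pow(-3812, -1)) = Mul(-4183, Rational(-1, 3812)) = Rational(4183, 3812)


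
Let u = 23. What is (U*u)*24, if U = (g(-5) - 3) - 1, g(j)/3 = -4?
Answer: -8832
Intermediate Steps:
g(j) = -12 (g(j) = 3*(-4) = -12)
U = -16 (U = (-12 - 3) - 1 = -15 - 1 = -16)
(U*u)*24 = -16*23*24 = -368*24 = -8832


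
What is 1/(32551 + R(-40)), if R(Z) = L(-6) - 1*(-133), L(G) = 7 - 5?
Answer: 1/32686 ≈ 3.0594e-5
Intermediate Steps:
L(G) = 2
R(Z) = 135 (R(Z) = 2 - 1*(-133) = 2 + 133 = 135)
1/(32551 + R(-40)) = 1/(32551 + 135) = 1/32686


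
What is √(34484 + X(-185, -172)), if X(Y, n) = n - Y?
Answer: 3*√3833 ≈ 185.73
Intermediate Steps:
√(34484 + X(-185, -172)) = √(34484 + (-172 - 1*(-185))) = √(34484 + (-172 + 185)) = √(34484 + 13) = √34497 = 3*√3833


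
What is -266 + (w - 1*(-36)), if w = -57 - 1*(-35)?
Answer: -252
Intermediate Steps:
w = -22 (w = -57 + 35 = -22)
-266 + (w - 1*(-36)) = -266 + (-22 - 1*(-36)) = -266 + (-22 + 36) = -266 + 14 = -252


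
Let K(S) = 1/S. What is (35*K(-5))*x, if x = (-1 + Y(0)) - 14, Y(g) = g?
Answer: 105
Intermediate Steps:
x = -15 (x = (-1 + 0) - 14 = -1 - 14 = -15)
(35*K(-5))*x = (35/(-5))*(-15) = (35*(-⅕))*(-15) = -7*(-15) = 105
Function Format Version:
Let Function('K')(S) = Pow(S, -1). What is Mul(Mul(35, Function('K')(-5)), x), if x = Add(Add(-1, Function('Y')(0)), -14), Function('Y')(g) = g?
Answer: 105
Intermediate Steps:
x = -15 (x = Add(Add(-1, 0), -14) = Add(-1, -14) = -15)
Mul(Mul(35, Function('K')(-5)), x) = Mul(Mul(35, Pow(-5, -1)), -15) = Mul(Mul(35, Rational(-1, 5)), -15) = Mul(-7, -15) = 105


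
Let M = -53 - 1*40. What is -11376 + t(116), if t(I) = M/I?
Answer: -1319709/116 ≈ -11377.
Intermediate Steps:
M = -93 (M = -53 - 40 = -93)
t(I) = -93/I
-11376 + t(116) = -11376 - 93/116 = -1319709/116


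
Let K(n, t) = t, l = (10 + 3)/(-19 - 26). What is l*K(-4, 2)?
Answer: -26/45 ≈ -0.57778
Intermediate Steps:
l = -13/45 (l = 13/(-45) = 13*(-1/45) = -13/45 ≈ -0.28889)
l*K(-4, 2) = -13/45*2 = -26/45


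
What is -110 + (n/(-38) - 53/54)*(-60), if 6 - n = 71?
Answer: -26290/171 ≈ -153.74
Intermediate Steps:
n = -65 (n = 6 - 1*71 = 6 - 71 = -65)
-110 + (n/(-38) - 53/54)*(-60) = -110 + (-65/(-38) - 53/54)*(-60) = -110 + (-65*(-1/38) - 53*1/54)*(-60) = -110 + (65/38 - 53/54)*(-60) = -110 + (374/513)*(-60) = -110 - 7480/171 = -26290/171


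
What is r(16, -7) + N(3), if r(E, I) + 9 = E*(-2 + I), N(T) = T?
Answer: -150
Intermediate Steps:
r(E, I) = -9 + E*(-2 + I)
r(16, -7) + N(3) = (-9 - 2*16 + 16*(-7)) + 3 = (-9 - 32 - 112) + 3 = -153 + 3 = -150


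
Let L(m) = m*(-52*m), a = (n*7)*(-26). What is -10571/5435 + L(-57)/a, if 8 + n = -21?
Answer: -37462543/1103305 ≈ -33.955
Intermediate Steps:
n = -29 (n = -8 - 21 = -29)
a = 5278 (a = -29*7*(-26) = -203*(-26) = 5278)
L(m) = -52*m²
-10571/5435 + L(-57)/a = -10571/5435 - 52*(-57)²/5278 = -10571*1/5435 - 52*3249*(1/5278) = -10571/5435 - 168948*1/5278 = -10571/5435 - 6498/203 = -37462543/1103305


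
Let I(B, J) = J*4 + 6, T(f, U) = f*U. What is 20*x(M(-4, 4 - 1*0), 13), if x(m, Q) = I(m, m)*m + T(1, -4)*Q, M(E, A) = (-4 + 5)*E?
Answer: -240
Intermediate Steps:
T(f, U) = U*f
I(B, J) = 6 + 4*J (I(B, J) = 4*J + 6 = 6 + 4*J)
M(E, A) = E (M(E, A) = 1*E = E)
x(m, Q) = -4*Q + m*(6 + 4*m) (x(m, Q) = (6 + 4*m)*m + (-4*1)*Q = m*(6 + 4*m) - 4*Q = -4*Q + m*(6 + 4*m))
20*x(M(-4, 4 - 1*0), 13) = 20*(-4*13 + 2*(-4)*(3 + 2*(-4))) = 20*(-52 + 2*(-4)*(3 - 8)) = 20*(-52 + 2*(-4)*(-5)) = 20*(-52 + 40) = 20*(-12) = -240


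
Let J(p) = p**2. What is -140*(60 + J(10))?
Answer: -22400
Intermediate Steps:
-140*(60 + J(10)) = -140*(60 + 10**2) = -140*(60 + 100) = -140*160 = -22400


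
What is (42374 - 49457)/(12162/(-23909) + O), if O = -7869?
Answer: 18816383/20905787 ≈ 0.90006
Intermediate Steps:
(42374 - 49457)/(12162/(-23909) + O) = (42374 - 49457)/(12162/(-23909) - 7869) = -7083/(12162*(-1/23909) - 7869) = -7083/(-12162/23909 - 7869) = -7083/(-188152083/23909) = -7083*(-23909/188152083) = 18816383/20905787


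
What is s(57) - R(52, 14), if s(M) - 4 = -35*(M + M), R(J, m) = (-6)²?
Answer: -4022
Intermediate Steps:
R(J, m) = 36
s(M) = 4 - 70*M (s(M) = 4 - 35*(M + M) = 4 - 70*M)
s(57) - R(52, 14) = (4 - 70*57) - 1*36 = (4 - 3990) - 36 = -3986 - 36 = -4022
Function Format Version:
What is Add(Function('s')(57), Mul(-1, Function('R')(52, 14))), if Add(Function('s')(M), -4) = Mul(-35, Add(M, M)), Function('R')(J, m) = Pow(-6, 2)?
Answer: -4022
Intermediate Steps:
Function('R')(J, m) = 36
Function('s')(M) = Add(4, Mul(-70, M)) (Function('s')(M) = Add(4, Mul(-35, Add(M, M))) = Add(4, Mul(-35, Mul(2, M))) = Add(4, Mul(-70, M)))
Add(Function('s')(57), Mul(-1, Function('R')(52, 14))) = Add(Add(4, Mul(-70, 57)), Mul(-1, 36)) = Add(Add(4, -3990), -36) = Add(-3986, -36) = -4022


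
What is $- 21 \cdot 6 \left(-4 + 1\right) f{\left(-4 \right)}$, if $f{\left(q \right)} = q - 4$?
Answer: $-3024$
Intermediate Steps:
$f{\left(q \right)} = -4 + q$ ($f{\left(q \right)} = q - 4 = -4 + q$)
$- 21 \cdot 6 \left(-4 + 1\right) f{\left(-4 \right)} = - 21 \cdot 6 \left(-4 + 1\right) \left(-4 - 4\right) = - 21 \cdot 6 \left(-3\right) \left(-8\right) = \left(-21\right) \left(-18\right) \left(-8\right) = 378 \left(-8\right) = -3024$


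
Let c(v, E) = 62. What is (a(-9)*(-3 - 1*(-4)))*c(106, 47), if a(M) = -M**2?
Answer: -5022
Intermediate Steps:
(a(-9)*(-3 - 1*(-4)))*c(106, 47) = ((-1*(-9)**2)*(-3 - 1*(-4)))*62 = ((-1*81)*(-3 + 4))*62 = -81*1*62 = -81*62 = -5022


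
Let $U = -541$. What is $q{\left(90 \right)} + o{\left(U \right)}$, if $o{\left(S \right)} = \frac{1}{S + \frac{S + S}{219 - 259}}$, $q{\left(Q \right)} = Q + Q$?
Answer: $\frac{1850200}{10279} \approx 180.0$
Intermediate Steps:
$q{\left(Q \right)} = 2 Q$
$o{\left(S \right)} = \frac{20}{19 S}$ ($o{\left(S \right)} = \frac{1}{S + \frac{2 S}{-40}} = \frac{1}{S + 2 S \left(- \frac{1}{40}\right)} = \frac{1}{S - \frac{S}{20}} = \frac{1}{\frac{19}{20} S} = \frac{20}{19 S}$)
$q{\left(90 \right)} + o{\left(U \right)} = 2 \cdot 90 + \frac{20}{19 \left(-541\right)} = 180 + \frac{20}{19} \left(- \frac{1}{541}\right) = 180 - \frac{20}{10279} = \frac{1850200}{10279}$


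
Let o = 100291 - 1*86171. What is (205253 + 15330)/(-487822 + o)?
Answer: -220583/473702 ≈ -0.46566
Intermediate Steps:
o = 14120 (o = 100291 - 86171 = 14120)
(205253 + 15330)/(-487822 + o) = (205253 + 15330)/(-487822 + 14120) = 220583/(-473702) = 220583*(-1/473702) = -220583/473702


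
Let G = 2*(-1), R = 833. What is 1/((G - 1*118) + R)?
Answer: 1/713 ≈ 0.0014025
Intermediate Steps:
G = -2
1/((G - 1*118) + R) = 1/((-2 - 1*118) + 833) = 1/((-2 - 118) + 833) = 1/(-120 + 833) = 1/713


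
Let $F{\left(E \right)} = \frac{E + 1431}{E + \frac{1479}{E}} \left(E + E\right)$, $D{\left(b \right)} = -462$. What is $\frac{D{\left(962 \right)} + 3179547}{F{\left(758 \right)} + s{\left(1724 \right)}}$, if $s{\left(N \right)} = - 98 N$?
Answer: $- \frac{610429886885}{31602725248} \approx -19.316$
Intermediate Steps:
$F{\left(E \right)} = \frac{2 E \left(1431 + E\right)}{E + \frac{1479}{E}}$ ($F{\left(E \right)} = \frac{1431 + E}{E + \frac{1479}{E}} 2 E = \frac{2 E \left(1431 + E\right)}{E + \frac{1479}{E}}$)
$\frac{D{\left(962 \right)} + 3179547}{F{\left(758 \right)} + s{\left(1724 \right)}} = \frac{-462 + 3179547}{\frac{2 \cdot 758^{2} \left(1431 + 758\right)}{1479 + 758^{2}} - 168952} = \frac{3179085}{2 \cdot 574564 \frac{1}{1479 + 574564} \cdot 2189 - 168952} = \frac{3179085}{2 \cdot 574564 \cdot \frac{1}{576043} \cdot 2189 - 168952} = \frac{3179085}{\frac{2515441192}{576043} - 168952} = \frac{3179085}{- \frac{94808175744}{576043}} = 3179085 \left(- \frac{576043}{94808175744}\right) = - \frac{610429886885}{31602725248}$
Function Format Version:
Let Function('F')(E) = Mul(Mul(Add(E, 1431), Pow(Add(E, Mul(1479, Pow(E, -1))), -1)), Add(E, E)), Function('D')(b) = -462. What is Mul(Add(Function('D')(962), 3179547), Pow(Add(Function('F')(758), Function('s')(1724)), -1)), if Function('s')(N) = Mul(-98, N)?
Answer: Rational(-610429886885, 31602725248) ≈ -19.316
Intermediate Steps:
Function('F')(E) = Mul(2, E, Pow(Add(E, Mul(1479, Pow(E, -1))), -1), Add(1431, E)) (Function('F')(E) = Mul(Mul(Add(1431, E), Pow(Add(E, Mul(1479, Pow(E, -1))), -1)), Mul(2, E)) = Mul(Mul(Pow(Add(E, Mul(1479, Pow(E, -1))), -1), Add(1431, E)), Mul(2, E)) = Mul(2, E, Pow(Add(E, Mul(1479, Pow(E, -1))), -1), Add(1431, E)))
Mul(Add(Function('D')(962), 3179547), Pow(Add(Function('F')(758), Function('s')(1724)), -1)) = Mul(Add(-462, 3179547), Pow(Add(Mul(2, Pow(758, 2), Pow(Add(1479, Pow(758, 2)), -1), Add(1431, 758)), Mul(-98, 1724)), -1)) = Mul(3179085, Pow(Add(Mul(2, 574564, Pow(Add(1479, 574564), -1), 2189), -168952), -1)) = Mul(3179085, Pow(Add(Mul(2, 574564, Pow(576043, -1), 2189), -168952), -1)) = Mul(3179085, Pow(Add(Mul(2, 574564, Rational(1, 576043), 2189), -168952), -1)) = Mul(3179085, Pow(Add(Rational(2515441192, 576043), -168952), -1)) = Mul(3179085, Pow(Rational(-94808175744, 576043), -1)) = Mul(3179085, Rational(-576043, 94808175744)) = Rational(-610429886885, 31602725248)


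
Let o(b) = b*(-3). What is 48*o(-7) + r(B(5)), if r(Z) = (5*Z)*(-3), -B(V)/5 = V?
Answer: 1383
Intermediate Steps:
B(V) = -5*V
r(Z) = -15*Z
o(b) = -3*b
48*o(-7) + r(B(5)) = 48*(-3*(-7)) - (-75)*5 = 48*21 - 15*(-25) = 1008 + 375 = 1383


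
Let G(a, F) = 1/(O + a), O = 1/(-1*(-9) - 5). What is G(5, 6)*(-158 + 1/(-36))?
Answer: -5689/189 ≈ -30.101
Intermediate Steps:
O = ¼ (O = 1/(9 - 5) = 1/4 = ¼ ≈ 0.25000)
G(a, F) = 1/(¼ + a)
G(5, 6)*(-158 + 1/(-36)) = (4/(1 + 4*5))*(-158 + 1/(-36)) = (4/(1 + 20))*(-158 - 1/36) = (4/21)*(-5689/36) = -5689/189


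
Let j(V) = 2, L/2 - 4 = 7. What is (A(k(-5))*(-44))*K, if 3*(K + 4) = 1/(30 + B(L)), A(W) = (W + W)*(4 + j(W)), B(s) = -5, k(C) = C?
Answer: -52624/5 ≈ -10525.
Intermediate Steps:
L = 22 (L = 8 + 2*7 = 8 + 14 = 22)
A(W) = 12*W (A(W) = (W + W)*(4 + 2) = (2*W)*6 = 12*W)
K = -299/75 (K = -4 + 1/(3*(30 - 5)) = -4 + (⅓)/25 = -4 + (⅓)*(1/25) = -4 + 1/75 = -299/75 ≈ -3.9867)
(A(k(-5))*(-44))*K = ((12*(-5))*(-44))*(-299/75) = -60*(-44)*(-299/75) = 2640*(-299/75) = -52624/5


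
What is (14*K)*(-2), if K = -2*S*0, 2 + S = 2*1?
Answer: 0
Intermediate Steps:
S = 0 (S = -2 + 2*1 = -2 + 2 = 0)
K = 0 (K = -2*0*0 = 0*0 = 0)
(14*K)*(-2) = (14*0)*(-2) = 0*(-2) = 0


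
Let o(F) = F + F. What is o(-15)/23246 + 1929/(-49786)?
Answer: -23167557/578662678 ≈ -0.040036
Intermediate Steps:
o(F) = 2*F
o(-15)/23246 + 1929/(-49786) = (2*(-15))/23246 + 1929/(-49786) = -30*1/23246 + 1929*(-1/49786) = -15/11623 - 1929/49786 = -23167557/578662678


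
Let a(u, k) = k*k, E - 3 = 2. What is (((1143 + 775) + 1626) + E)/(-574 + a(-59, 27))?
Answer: 3549/155 ≈ 22.897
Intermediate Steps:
E = 5 (E = 3 + 2 = 5)
a(u, k) = k**2
(((1143 + 775) + 1626) + E)/(-574 + a(-59, 27)) = (((1143 + 775) + 1626) + 5)/(-574 + 27**2) = ((1918 + 1626) + 5)/(-574 + 729) = (3544 + 5)/155 = 3549*(1/155) = 3549/155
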